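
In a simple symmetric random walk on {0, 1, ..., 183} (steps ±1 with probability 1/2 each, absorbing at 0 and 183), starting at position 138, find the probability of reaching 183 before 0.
P(hit 183 before 0) = 138/183 = 46/61

Let u_k = P(hit 183 before 0 | start at k). Then u_0 = 0, u_183 = 1, and u_k = u_{k-1}/2 + u_{k+1}/2 for 1 ≤ k ≤ 182. This harmonic recurrence is solved by u_k = k/183, giving u_138 = 138/183 = 46/61.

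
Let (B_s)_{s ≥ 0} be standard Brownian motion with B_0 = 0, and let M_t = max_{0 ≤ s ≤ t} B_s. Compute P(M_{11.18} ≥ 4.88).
P(M_{11.18} ≥ 4.88) = 2·P(B_{11.18} ≥ 4.88) = 2(1 − Φ(4.88/√11.18)) ≈ 0.1444

By the reflection principle for Brownian motion, P(M_t ≥ a) = 2 · P(B_t ≥ a) for a ≥ 0. Since B_t ~ N(0, t), P(B_t ≥ 4.88) = 1 − Φ(4.88/√t) = 1 − Φ(4.88/√11.18) = 1 − Φ(1.4595). So
  P(M_{11.18} ≥ 4.88) = 2(1 − Φ(1.4595)) ≈ 0.1444.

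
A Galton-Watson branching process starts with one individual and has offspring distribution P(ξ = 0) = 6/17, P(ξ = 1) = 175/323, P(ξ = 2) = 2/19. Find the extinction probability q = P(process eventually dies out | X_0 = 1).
q = 1

Mean offspring μ = 0·6/17 + 1·175/323 + 2·2/19 = 243/323 ≤ 1. For μ ≤ 1 with offspring not concentrated at 1, the Galton-Watson process goes extinct almost surely, so q = 1.
(Algebraic check: The pgf is f(s) = 6/17 + 175/323·s + 2/19·s². The extinction probability q is the smallest fixed point of f in [0, 1]. Setting s = f(s):
  2/19·s² + (175/323 − 1)·s + 6/17 = 0
  2/19·s² − (6/17 + 2/19)·s + 6/17 = 0
which factors as (s − 1)·(2/19·s − 6/17) = 0, giving roots s = 1 and s = (6/17)/(2/19) = 57/17. Since 57/17 ≥ 1, the smallest root in [0, 1] is s = 1.)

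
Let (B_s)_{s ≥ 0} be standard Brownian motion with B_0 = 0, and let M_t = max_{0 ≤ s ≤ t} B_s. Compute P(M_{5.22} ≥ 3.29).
P(M_{5.22} ≥ 3.29) = 2·P(B_{5.22} ≥ 3.29) = 2(1 − Φ(3.29/√5.22)) ≈ 0.1499

By the reflection principle for Brownian motion, P(M_t ≥ a) = 2 · P(B_t ≥ a) for a ≥ 0. Since B_t ~ N(0, t), P(B_t ≥ 3.29) = 1 − Φ(3.29/√t) = 1 − Φ(3.29/√5.22) = 1 − Φ(1.4400). So
  P(M_{5.22} ≥ 3.29) = 2(1 − Φ(1.4400)) ≈ 0.1499.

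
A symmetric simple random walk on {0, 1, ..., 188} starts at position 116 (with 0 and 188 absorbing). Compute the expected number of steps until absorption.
E[τ | X_0 = 116] = 8352

Let v_k = E[τ | X_0 = k]. Boundary: v_0 = v_188 = 0. Recurrence: v_k = 1 + (v_{k-1} + v_{k+1})/2 for 1 ≤ k ≤ 187. The particular solution to v_k − (v_{k-1} + v_{k+1})/2 = 1 is v_k = −k^2. Adding homogeneous solution A + B k and matching boundaries gives v_k = k (188 − k). Substituting k = 116: v_116 = 116 · 72 = 8352.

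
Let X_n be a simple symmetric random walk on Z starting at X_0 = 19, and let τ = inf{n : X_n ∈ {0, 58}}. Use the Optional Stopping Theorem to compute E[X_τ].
E[X_τ] = 19

X_n is a martingale and τ is a bounded-mean stopping time (indeed τ is finite a.s. with bounded expectation since the walk is in a bounded region). By the OST, E[X_τ] = E[X_0] = 19. Equivalently: E[X_τ] = 58 · P(hit 58 first) + 0 · P(hit 0 first) = 58 · (19/58) = 19.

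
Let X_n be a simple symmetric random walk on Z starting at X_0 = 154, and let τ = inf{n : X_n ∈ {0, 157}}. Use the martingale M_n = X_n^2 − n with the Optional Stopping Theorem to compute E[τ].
E[τ] = 462

M_n = X_n^2 − n is a martingale (since E[X_{n+1}^2 | F_n] = X_n^2 + 1). By OST (τ has finite mean in a bounded region), E[M_τ] = E[M_0] = X_0^2 − 0 = 154^2 = 23716. Also E[M_τ] = E[X_τ^2] − E[τ]. The walk exits at 0 or 157, with P(hit 157 first) = 154/157, so E[X_τ^2] = 157^2 · 154/157 + 0 = 24178. Thus E[τ] = E[X_τ^2] − E[M_τ] = 24178 − 23716 = 462 = 154(157 − 154) = 462.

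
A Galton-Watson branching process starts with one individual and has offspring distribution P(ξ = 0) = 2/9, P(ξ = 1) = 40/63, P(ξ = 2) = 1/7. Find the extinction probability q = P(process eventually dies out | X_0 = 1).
q = 1

Mean offspring μ = 0·2/9 + 1·40/63 + 2·1/7 = 58/63 ≤ 1. For μ ≤ 1 with offspring not concentrated at 1, the Galton-Watson process goes extinct almost surely, so q = 1.
(Algebraic check: The pgf is f(s) = 2/9 + 40/63·s + 1/7·s². The extinction probability q is the smallest fixed point of f in [0, 1]. Setting s = f(s):
  1/7·s² + (40/63 − 1)·s + 2/9 = 0
  1/7·s² − (2/9 + 1/7)·s + 2/9 = 0
which factors as (s − 1)·(1/7·s − 2/9) = 0, giving roots s = 1 and s = (2/9)/(1/7) = 14/9. Since 14/9 ≥ 1, the smallest root in [0, 1] is s = 1.)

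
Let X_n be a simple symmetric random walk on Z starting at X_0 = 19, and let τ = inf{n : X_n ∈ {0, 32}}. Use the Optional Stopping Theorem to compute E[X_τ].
E[X_τ] = 19

X_n is a martingale and τ is a bounded-mean stopping time (indeed τ is finite a.s. with bounded expectation since the walk is in a bounded region). By the OST, E[X_τ] = E[X_0] = 19. Equivalently: E[X_τ] = 32 · P(hit 32 first) + 0 · P(hit 0 first) = 32 · (19/32) = 19.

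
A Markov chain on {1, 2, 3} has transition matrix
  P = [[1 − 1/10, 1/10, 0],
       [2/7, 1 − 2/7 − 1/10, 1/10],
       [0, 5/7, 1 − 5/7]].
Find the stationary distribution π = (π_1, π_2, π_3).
π = (1000/1399, 350/1399, 49/1399)

This is a birth-death chain on three states, which satisfies detailed balance: π_1 · P_{12} = π_2 · P_{21} and π_2 · P_{23} = π_3 · P_{32}.
From π_1 · 1/10 = π_2 · 2/7: π_2/π_1 = (1/10)/(2/7) = 7/20.
From π_2 · 1/10 = π_3 · 5/7: π_3/π_2 = (1/10)/(5/7) = 7/50.
Take π_1 proportional to 1; then unnormalized π = (1, 7/20, 49/1000). Normalize by dividing by the sum 1399/1000:
  π = (1000/1399, 350/1399, 49/1399).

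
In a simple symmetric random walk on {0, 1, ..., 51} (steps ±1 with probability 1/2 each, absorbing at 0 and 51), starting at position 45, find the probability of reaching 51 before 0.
P(hit 51 before 0) = 45/51 = 15/17

Let u_k = P(hit 51 before 0 | start at k). Then u_0 = 0, u_51 = 1, and u_k = u_{k-1}/2 + u_{k+1}/2 for 1 ≤ k ≤ 50. This harmonic recurrence is solved by u_k = k/51, giving u_45 = 45/51 = 15/17.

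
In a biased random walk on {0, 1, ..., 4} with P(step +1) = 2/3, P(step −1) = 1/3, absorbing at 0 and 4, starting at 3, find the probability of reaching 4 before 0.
P(hit 4 before 0) = (1 − (1/2)^3) / (1 − (1/2)^4) = 14/15

Let u_k denote P(reach 4 before 0 | start at k). Boundary: u_0 = 0, u_4 = 1. Recurrence: u_k = 2/3·u_{k+1} + 1/3·u_{k-1} for 1 ≤ k ≤ 3. Try u_k = A + B·r^k with r = q/p = (1/3)/(2/3) = 1/2. Substitution satisfies the recurrence; boundary conditions give:
  u_k = (1 − r^k) / (1 − r^N) = (1 − (1/2)^3) / (1 − (1/2)^4) = 14/15.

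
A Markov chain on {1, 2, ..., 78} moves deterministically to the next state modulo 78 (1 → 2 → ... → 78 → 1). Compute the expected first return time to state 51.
E[T_51 | X_0 = 51] = 78

The chain cycles deterministically, so starting at state 51 it returns in exactly 78 steps. Equivalently, the stationary distribution is uniform π_j = 1/78 for every state j, so by Kac's formula E[T_51] = 1/π_51 = 78.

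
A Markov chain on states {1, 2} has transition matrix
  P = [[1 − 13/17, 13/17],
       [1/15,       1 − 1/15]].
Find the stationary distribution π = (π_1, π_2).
π_1 = 17/212, π_2 = 195/212

Solve πP = π with π_1 + π_2 = 1. From πP = π: π_1 · (1 − 13/17) + π_2 · 1/15 = π_1 ⇒ π_2 · 1/15 = π_1 · 13/17 ⇒ π_2/π_1 = (13/17)/(1/15) = 195/17. Together with π_1 + π_2 = 1:
  π_1 = (1/15)/(13/17 + 1/15) = (1/15)/(212/255) = 17/212,
  π_2 = (13/17)/(13/17 + 1/15) = (13/17)/(212/255) = 195/212.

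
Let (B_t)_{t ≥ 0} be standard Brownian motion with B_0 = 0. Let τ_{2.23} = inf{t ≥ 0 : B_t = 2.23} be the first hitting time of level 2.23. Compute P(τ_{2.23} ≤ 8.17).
P(τ_{2.23} ≤ 8.17) = 2(1 − Φ(2.23/√8.17)) = 2(1 − Φ(0.7802)) ≈ 0.4353

By the reflection principle for standard BM, P(τ_b ≤ t) = 2 · P(B_t ≥ b). Since B_t ~ N(0, t), P(B_t ≥ 2.23) = 1 − Φ(2.23/√t) = 1 − Φ(2.23/√8.17) = 1 − Φ(0.7802) ≈ 0.21764. Doubling: P(τ_{2.23} ≤ 8.17) ≈ 2 · 0.21764 = 0.43528 ≈ 0.4353.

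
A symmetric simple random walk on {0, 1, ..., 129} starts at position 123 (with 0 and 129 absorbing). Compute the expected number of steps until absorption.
E[τ | X_0 = 123] = 738

Let v_k = E[τ | X_0 = k]. Boundary: v_0 = v_129 = 0. Recurrence: v_k = 1 + (v_{k-1} + v_{k+1})/2 for 1 ≤ k ≤ 128. The particular solution to v_k − (v_{k-1} + v_{k+1})/2 = 1 is v_k = −k^2. Adding homogeneous solution A + B k and matching boundaries gives v_k = k (129 − k). Substituting k = 123: v_123 = 123 · 6 = 738.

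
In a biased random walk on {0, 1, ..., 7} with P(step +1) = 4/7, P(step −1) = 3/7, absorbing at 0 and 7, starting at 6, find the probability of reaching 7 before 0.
P(hit 7 before 0) = (1 − (3/4)^6) / (1 − (3/4)^7) = 13468/14197

Let u_k denote P(reach 7 before 0 | start at k). Boundary: u_0 = 0, u_7 = 1. Recurrence: u_k = 4/7·u_{k+1} + 3/7·u_{k-1} for 1 ≤ k ≤ 6. Try u_k = A + B·r^k with r = q/p = (3/7)/(4/7) = 3/4. Substitution satisfies the recurrence; boundary conditions give:
  u_k = (1 − r^k) / (1 − r^N) = (1 − (3/4)^6) / (1 − (3/4)^7) = 13468/14197.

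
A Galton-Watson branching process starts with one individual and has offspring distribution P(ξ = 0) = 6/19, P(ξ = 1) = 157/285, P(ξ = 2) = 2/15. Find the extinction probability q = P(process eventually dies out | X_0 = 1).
q = 1

Mean offspring μ = 0·6/19 + 1·157/285 + 2·2/15 = 233/285 ≤ 1. For μ ≤ 1 with offspring not concentrated at 1, the Galton-Watson process goes extinct almost surely, so q = 1.
(Algebraic check: The pgf is f(s) = 6/19 + 157/285·s + 2/15·s². The extinction probability q is the smallest fixed point of f in [0, 1]. Setting s = f(s):
  2/15·s² + (157/285 − 1)·s + 6/19 = 0
  2/15·s² − (6/19 + 2/15)·s + 6/19 = 0
which factors as (s − 1)·(2/15·s − 6/19) = 0, giving roots s = 1 and s = (6/19)/(2/15) = 45/19. Since 45/19 ≥ 1, the smallest root in [0, 1] is s = 1.)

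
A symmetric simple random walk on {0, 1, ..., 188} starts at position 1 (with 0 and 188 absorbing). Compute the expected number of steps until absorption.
E[τ | X_0 = 1] = 187

Let v_k = E[τ | X_0 = k]. Boundary: v_0 = v_188 = 0. Recurrence: v_k = 1 + (v_{k-1} + v_{k+1})/2 for 1 ≤ k ≤ 187. The particular solution to v_k − (v_{k-1} + v_{k+1})/2 = 1 is v_k = −k^2. Adding homogeneous solution A + B k and matching boundaries gives v_k = k (188 − k). Substituting k = 1: v_1 = 1 · 187 = 187.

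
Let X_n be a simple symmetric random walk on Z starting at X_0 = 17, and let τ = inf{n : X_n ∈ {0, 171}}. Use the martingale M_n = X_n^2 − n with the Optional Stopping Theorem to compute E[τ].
E[τ] = 2618

M_n = X_n^2 − n is a martingale (since E[X_{n+1}^2 | F_n] = X_n^2 + 1). By OST (τ has finite mean in a bounded region), E[M_τ] = E[M_0] = X_0^2 − 0 = 17^2 = 289. Also E[M_τ] = E[X_τ^2] − E[τ]. The walk exits at 0 or 171, with P(hit 171 first) = 17/171, so E[X_τ^2] = 171^2 · 17/171 + 0 = 2907. Thus E[τ] = E[X_τ^2] − E[M_τ] = 2907 − 289 = 2618 = 17(171 − 17) = 2618.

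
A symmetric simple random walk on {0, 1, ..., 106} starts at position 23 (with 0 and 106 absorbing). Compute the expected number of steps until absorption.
E[τ | X_0 = 23] = 1909

Let v_k = E[τ | X_0 = k]. Boundary: v_0 = v_106 = 0. Recurrence: v_k = 1 + (v_{k-1} + v_{k+1})/2 for 1 ≤ k ≤ 105. The particular solution to v_k − (v_{k-1} + v_{k+1})/2 = 1 is v_k = −k^2. Adding homogeneous solution A + B k and matching boundaries gives v_k = k (106 − k). Substituting k = 23: v_23 = 23 · 83 = 1909.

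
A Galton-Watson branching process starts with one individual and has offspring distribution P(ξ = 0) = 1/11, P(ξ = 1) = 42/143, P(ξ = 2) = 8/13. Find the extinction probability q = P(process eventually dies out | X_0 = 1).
q = 13/88

The pgf is f(s) = 1/11 + 42/143·s + 8/13·s². The extinction probability q is the smallest fixed point of f in [0, 1]. Setting s = f(s):
  8/13·s² + (42/143 − 1)·s + 1/11 = 0
  8/13·s² − (1/11 + 8/13)·s + 1/11 = 0
which factors as (s − 1)·(8/13·s − 1/11) = 0, giving roots s = 1 and s = (1/11)/(8/13) = 13/88.
Mean offspring μ = 42/143 + 2·8/13 = 218/143 > 1 (supercritical), so q < 1. The extinction probability is the smaller root: q = (1/11)/(8/13) = 13/88.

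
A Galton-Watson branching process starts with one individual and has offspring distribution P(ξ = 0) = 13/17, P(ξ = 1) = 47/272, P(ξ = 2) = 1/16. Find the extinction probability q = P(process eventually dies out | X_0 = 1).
q = 1

Mean offspring μ = 0·13/17 + 1·47/272 + 2·1/16 = 81/272 ≤ 1. For μ ≤ 1 with offspring not concentrated at 1, the Galton-Watson process goes extinct almost surely, so q = 1.
(Algebraic check: The pgf is f(s) = 13/17 + 47/272·s + 1/16·s². The extinction probability q is the smallest fixed point of f in [0, 1]. Setting s = f(s):
  1/16·s² + (47/272 − 1)·s + 13/17 = 0
  1/16·s² − (13/17 + 1/16)·s + 13/17 = 0
which factors as (s − 1)·(1/16·s − 13/17) = 0, giving roots s = 1 and s = (13/17)/(1/16) = 208/17. Since 208/17 ≥ 1, the smallest root in [0, 1] is s = 1.)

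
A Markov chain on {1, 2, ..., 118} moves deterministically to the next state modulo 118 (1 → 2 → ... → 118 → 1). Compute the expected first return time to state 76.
E[T_76 | X_0 = 76] = 118

The chain cycles deterministically, so starting at state 76 it returns in exactly 118 steps. Equivalently, the stationary distribution is uniform π_j = 1/118 for every state j, so by Kac's formula E[T_76] = 1/π_76 = 118.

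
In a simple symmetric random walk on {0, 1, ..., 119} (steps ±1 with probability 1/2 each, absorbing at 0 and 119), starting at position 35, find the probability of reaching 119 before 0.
P(hit 119 before 0) = 35/119 = 5/17

Let u_k = P(hit 119 before 0 | start at k). Then u_0 = 0, u_119 = 1, and u_k = u_{k-1}/2 + u_{k+1}/2 for 1 ≤ k ≤ 118. This harmonic recurrence is solved by u_k = k/119, giving u_35 = 35/119 = 5/17.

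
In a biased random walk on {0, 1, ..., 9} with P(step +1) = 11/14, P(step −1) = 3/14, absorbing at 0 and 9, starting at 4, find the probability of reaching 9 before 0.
P(hit 9 before 0) = (1 − (3/11)^4) / (1 − (3/11)^9) = 293112820/294741001

Let u_k denote P(reach 9 before 0 | start at k). Boundary: u_0 = 0, u_9 = 1. Recurrence: u_k = 11/14·u_{k+1} + 3/14·u_{k-1} for 1 ≤ k ≤ 8. Try u_k = A + B·r^k with r = q/p = (3/14)/(11/14) = 3/11. Substitution satisfies the recurrence; boundary conditions give:
  u_k = (1 − r^k) / (1 − r^N) = (1 − (3/11)^4) / (1 − (3/11)^9) = 293112820/294741001.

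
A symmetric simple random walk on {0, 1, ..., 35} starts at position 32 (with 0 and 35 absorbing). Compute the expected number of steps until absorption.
E[τ | X_0 = 32] = 96

Let v_k = E[τ | X_0 = k]. Boundary: v_0 = v_35 = 0. Recurrence: v_k = 1 + (v_{k-1} + v_{k+1})/2 for 1 ≤ k ≤ 34. The particular solution to v_k − (v_{k-1} + v_{k+1})/2 = 1 is v_k = −k^2. Adding homogeneous solution A + B k and matching boundaries gives v_k = k (35 − k). Substituting k = 32: v_32 = 32 · 3 = 96.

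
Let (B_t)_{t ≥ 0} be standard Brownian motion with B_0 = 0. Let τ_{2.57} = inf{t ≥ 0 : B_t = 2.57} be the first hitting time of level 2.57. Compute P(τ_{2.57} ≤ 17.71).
P(τ_{2.57} ≤ 17.71) = 2(1 − Φ(2.57/√17.71)) = 2(1 − Φ(0.6107)) ≈ 0.5414

By the reflection principle for standard BM, P(τ_b ≤ t) = 2 · P(B_t ≥ b). Since B_t ~ N(0, t), P(B_t ≥ 2.57) = 1 − Φ(2.57/√t) = 1 − Φ(2.57/√17.71) = 1 − Φ(0.6107) ≈ 0.27070. Doubling: P(τ_{2.57} ≤ 17.71) ≈ 2 · 0.27070 = 0.54140 ≈ 0.5414.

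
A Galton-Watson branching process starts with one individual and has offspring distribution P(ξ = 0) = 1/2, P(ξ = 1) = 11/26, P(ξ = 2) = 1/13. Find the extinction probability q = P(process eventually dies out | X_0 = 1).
q = 1

Mean offspring μ = 0·1/2 + 1·11/26 + 2·1/13 = 15/26 ≤ 1. For μ ≤ 1 with offspring not concentrated at 1, the Galton-Watson process goes extinct almost surely, so q = 1.
(Algebraic check: The pgf is f(s) = 1/2 + 11/26·s + 1/13·s². The extinction probability q is the smallest fixed point of f in [0, 1]. Setting s = f(s):
  1/13·s² + (11/26 − 1)·s + 1/2 = 0
  1/13·s² − (1/2 + 1/13)·s + 1/2 = 0
which factors as (s − 1)·(1/13·s − 1/2) = 0, giving roots s = 1 and s = (1/2)/(1/13) = 13/2. Since 13/2 ≥ 1, the smallest root in [0, 1] is s = 1.)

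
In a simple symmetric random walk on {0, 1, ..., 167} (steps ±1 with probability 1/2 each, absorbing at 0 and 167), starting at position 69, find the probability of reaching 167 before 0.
P(hit 167 before 0) = 69/167

Let u_k = P(hit 167 before 0 | start at k). Then u_0 = 0, u_167 = 1, and u_k = u_{k-1}/2 + u_{k+1}/2 for 1 ≤ k ≤ 166. This harmonic recurrence is solved by u_k = k/167, giving u_69 = 69/167.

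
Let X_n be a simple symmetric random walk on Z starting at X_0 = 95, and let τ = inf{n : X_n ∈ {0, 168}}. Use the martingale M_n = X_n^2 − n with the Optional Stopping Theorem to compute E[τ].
E[τ] = 6935

M_n = X_n^2 − n is a martingale (since E[X_{n+1}^2 | F_n] = X_n^2 + 1). By OST (τ has finite mean in a bounded region), E[M_τ] = E[M_0] = X_0^2 − 0 = 95^2 = 9025. Also E[M_τ] = E[X_τ^2] − E[τ]. The walk exits at 0 or 168, with P(hit 168 first) = 95/168, so E[X_τ^2] = 168^2 · 95/168 + 0 = 15960. Thus E[τ] = E[X_τ^2] − E[M_τ] = 15960 − 9025 = 6935 = 95(168 − 95) = 6935.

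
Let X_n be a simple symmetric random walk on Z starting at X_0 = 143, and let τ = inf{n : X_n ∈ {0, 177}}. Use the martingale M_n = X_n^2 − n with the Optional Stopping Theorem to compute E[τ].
E[τ] = 4862

M_n = X_n^2 − n is a martingale (since E[X_{n+1}^2 | F_n] = X_n^2 + 1). By OST (τ has finite mean in a bounded region), E[M_τ] = E[M_0] = X_0^2 − 0 = 143^2 = 20449. Also E[M_τ] = E[X_τ^2] − E[τ]. The walk exits at 0 or 177, with P(hit 177 first) = 143/177, so E[X_τ^2] = 177^2 · 143/177 + 0 = 25311. Thus E[τ] = E[X_τ^2] − E[M_τ] = 25311 − 20449 = 4862 = 143(177 − 143) = 4862.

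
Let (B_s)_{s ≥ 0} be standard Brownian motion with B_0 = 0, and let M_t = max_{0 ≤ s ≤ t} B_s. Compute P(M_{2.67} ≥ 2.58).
P(M_{2.67} ≥ 2.58) = 2·P(B_{2.67} ≥ 2.58) = 2(1 − Φ(2.58/√2.67)) ≈ 0.1144

By the reflection principle for Brownian motion, P(M_t ≥ a) = 2 · P(B_t ≥ a) for a ≥ 0. Since B_t ~ N(0, t), P(B_t ≥ 2.58) = 1 − Φ(2.58/√t) = 1 − Φ(2.58/√2.67) = 1 − Φ(1.5789). So
  P(M_{2.67} ≥ 2.58) = 2(1 − Φ(1.5789)) ≈ 0.1144.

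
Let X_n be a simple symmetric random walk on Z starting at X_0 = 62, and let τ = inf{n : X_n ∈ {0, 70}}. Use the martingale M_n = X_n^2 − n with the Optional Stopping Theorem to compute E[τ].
E[τ] = 496

M_n = X_n^2 − n is a martingale (since E[X_{n+1}^2 | F_n] = X_n^2 + 1). By OST (τ has finite mean in a bounded region), E[M_τ] = E[M_0] = X_0^2 − 0 = 62^2 = 3844. Also E[M_τ] = E[X_τ^2] − E[τ]. The walk exits at 0 or 70, with P(hit 70 first) = 62/70, so E[X_τ^2] = 70^2 · 62/70 + 0 = 4340. Thus E[τ] = E[X_τ^2] − E[M_τ] = 4340 − 3844 = 496 = 62(70 − 62) = 496.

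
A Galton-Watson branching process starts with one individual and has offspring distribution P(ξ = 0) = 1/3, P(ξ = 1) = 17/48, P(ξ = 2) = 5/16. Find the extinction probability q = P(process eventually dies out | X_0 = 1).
q = 1

Mean offspring μ = 0·1/3 + 1·17/48 + 2·5/16 = 47/48 ≤ 1. For μ ≤ 1 with offspring not concentrated at 1, the Galton-Watson process goes extinct almost surely, so q = 1.
(Algebraic check: The pgf is f(s) = 1/3 + 17/48·s + 5/16·s². The extinction probability q is the smallest fixed point of f in [0, 1]. Setting s = f(s):
  5/16·s² + (17/48 − 1)·s + 1/3 = 0
  5/16·s² − (1/3 + 5/16)·s + 1/3 = 0
which factors as (s − 1)·(5/16·s − 1/3) = 0, giving roots s = 1 and s = (1/3)/(5/16) = 16/15. Since 16/15 ≥ 1, the smallest root in [0, 1] is s = 1.)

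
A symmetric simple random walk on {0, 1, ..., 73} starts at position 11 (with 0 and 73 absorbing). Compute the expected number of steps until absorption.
E[τ | X_0 = 11] = 682

Let v_k = E[τ | X_0 = k]. Boundary: v_0 = v_73 = 0. Recurrence: v_k = 1 + (v_{k-1} + v_{k+1})/2 for 1 ≤ k ≤ 72. The particular solution to v_k − (v_{k-1} + v_{k+1})/2 = 1 is v_k = −k^2. Adding homogeneous solution A + B k and matching boundaries gives v_k = k (73 − k). Substituting k = 11: v_11 = 11 · 62 = 682.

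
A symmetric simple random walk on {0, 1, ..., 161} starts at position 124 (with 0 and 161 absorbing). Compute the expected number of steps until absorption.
E[τ | X_0 = 124] = 4588

Let v_k = E[τ | X_0 = k]. Boundary: v_0 = v_161 = 0. Recurrence: v_k = 1 + (v_{k-1} + v_{k+1})/2 for 1 ≤ k ≤ 160. The particular solution to v_k − (v_{k-1} + v_{k+1})/2 = 1 is v_k = −k^2. Adding homogeneous solution A + B k and matching boundaries gives v_k = k (161 − k). Substituting k = 124: v_124 = 124 · 37 = 4588.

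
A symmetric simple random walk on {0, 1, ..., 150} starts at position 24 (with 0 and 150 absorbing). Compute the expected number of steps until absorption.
E[τ | X_0 = 24] = 3024

Let v_k = E[τ | X_0 = k]. Boundary: v_0 = v_150 = 0. Recurrence: v_k = 1 + (v_{k-1} + v_{k+1})/2 for 1 ≤ k ≤ 149. The particular solution to v_k − (v_{k-1} + v_{k+1})/2 = 1 is v_k = −k^2. Adding homogeneous solution A + B k and matching boundaries gives v_k = k (150 − k). Substituting k = 24: v_24 = 24 · 126 = 3024.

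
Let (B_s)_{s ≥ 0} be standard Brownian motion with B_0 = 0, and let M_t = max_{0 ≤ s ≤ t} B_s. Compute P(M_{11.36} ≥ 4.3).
P(M_{11.36} ≥ 4.3) = 2·P(B_{11.36} ≥ 4.3) = 2(1 − Φ(4.3/√11.36)) ≈ 0.2020

By the reflection principle for Brownian motion, P(M_t ≥ a) = 2 · P(B_t ≥ a) for a ≥ 0. Since B_t ~ N(0, t), P(B_t ≥ 4.3) = 1 − Φ(4.3/√t) = 1 − Φ(4.3/√11.36) = 1 − Φ(1.2758). So
  P(M_{11.36} ≥ 4.3) = 2(1 − Φ(1.2758)) ≈ 0.2020.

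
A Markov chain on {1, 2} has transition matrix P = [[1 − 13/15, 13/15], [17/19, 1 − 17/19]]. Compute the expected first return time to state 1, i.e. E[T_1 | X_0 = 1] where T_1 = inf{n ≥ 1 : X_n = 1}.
E[T_1 | X_0 = 1] = 1/π_1 = 502/255

For an irreducible recurrent Markov chain with stationary distribution π, E[T_i | X_0 = i] = 1/π_i (Kac's formula). Here π_1 = (17/19)/(13/15 + 17/19) = (17/19)/(502/285) = 255/502, so E[T_1 | X_0 = 1] = 1/π_1 = (13/15 + 17/19)/(17/19) = (502/285)/(17/19) = 502/255.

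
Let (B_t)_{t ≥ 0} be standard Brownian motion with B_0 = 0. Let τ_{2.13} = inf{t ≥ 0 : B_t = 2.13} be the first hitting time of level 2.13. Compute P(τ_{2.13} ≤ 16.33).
P(τ_{2.13} ≤ 16.33) = 2(1 − Φ(2.13/√16.33)) = 2(1 − Φ(0.5271)) ≈ 0.5981

By the reflection principle for standard BM, P(τ_b ≤ t) = 2 · P(B_t ≥ b). Since B_t ~ N(0, t), P(B_t ≥ 2.13) = 1 − Φ(2.13/√t) = 1 − Φ(2.13/√16.33) = 1 − Φ(0.5271) ≈ 0.29906. Doubling: P(τ_{2.13} ≤ 16.33) ≈ 2 · 0.29906 = 0.59812 ≈ 0.5981.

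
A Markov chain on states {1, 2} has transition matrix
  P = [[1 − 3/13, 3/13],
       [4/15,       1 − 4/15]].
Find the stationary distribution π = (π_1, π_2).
π_1 = 52/97, π_2 = 45/97

Solve πP = π with π_1 + π_2 = 1. From πP = π: π_1 · (1 − 3/13) + π_2 · 4/15 = π_1 ⇒ π_2 · 4/15 = π_1 · 3/13 ⇒ π_2/π_1 = (3/13)/(4/15) = 45/52. Together with π_1 + π_2 = 1:
  π_1 = (4/15)/(3/13 + 4/15) = (4/15)/(97/195) = 52/97,
  π_2 = (3/13)/(3/13 + 4/15) = (3/13)/(97/195) = 45/97.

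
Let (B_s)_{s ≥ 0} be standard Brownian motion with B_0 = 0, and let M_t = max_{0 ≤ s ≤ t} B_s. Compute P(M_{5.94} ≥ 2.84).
P(M_{5.94} ≥ 2.84) = 2·P(B_{5.94} ≥ 2.84) = 2(1 − Φ(2.84/√5.94)) ≈ 0.2439

By the reflection principle for Brownian motion, P(M_t ≥ a) = 2 · P(B_t ≥ a) for a ≥ 0. Since B_t ~ N(0, t), P(B_t ≥ 2.84) = 1 − Φ(2.84/√t) = 1 − Φ(2.84/√5.94) = 1 − Φ(1.1653). So
  P(M_{5.94} ≥ 2.84) = 2(1 − Φ(1.1653)) ≈ 0.2439.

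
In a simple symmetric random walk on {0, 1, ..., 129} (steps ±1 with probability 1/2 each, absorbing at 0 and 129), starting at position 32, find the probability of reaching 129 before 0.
P(hit 129 before 0) = 32/129

Let u_k = P(hit 129 before 0 | start at k). Then u_0 = 0, u_129 = 1, and u_k = u_{k-1}/2 + u_{k+1}/2 for 1 ≤ k ≤ 128. This harmonic recurrence is solved by u_k = k/129, giving u_32 = 32/129.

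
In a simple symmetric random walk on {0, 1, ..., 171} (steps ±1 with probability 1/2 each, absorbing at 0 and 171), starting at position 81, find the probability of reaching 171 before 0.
P(hit 171 before 0) = 81/171 = 9/19

Let u_k = P(hit 171 before 0 | start at k). Then u_0 = 0, u_171 = 1, and u_k = u_{k-1}/2 + u_{k+1}/2 for 1 ≤ k ≤ 170. This harmonic recurrence is solved by u_k = k/171, giving u_81 = 81/171 = 9/19.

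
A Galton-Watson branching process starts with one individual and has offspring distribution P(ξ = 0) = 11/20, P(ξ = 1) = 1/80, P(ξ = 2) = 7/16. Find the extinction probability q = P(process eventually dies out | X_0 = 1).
q = 1

Mean offspring μ = 0·11/20 + 1·1/80 + 2·7/16 = 71/80 ≤ 1. For μ ≤ 1 with offspring not concentrated at 1, the Galton-Watson process goes extinct almost surely, so q = 1.
(Algebraic check: The pgf is f(s) = 11/20 + 1/80·s + 7/16·s². The extinction probability q is the smallest fixed point of f in [0, 1]. Setting s = f(s):
  7/16·s² + (1/80 − 1)·s + 11/20 = 0
  7/16·s² − (11/20 + 7/16)·s + 11/20 = 0
which factors as (s − 1)·(7/16·s − 11/20) = 0, giving roots s = 1 and s = (11/20)/(7/16) = 44/35. Since 44/35 ≥ 1, the smallest root in [0, 1] is s = 1.)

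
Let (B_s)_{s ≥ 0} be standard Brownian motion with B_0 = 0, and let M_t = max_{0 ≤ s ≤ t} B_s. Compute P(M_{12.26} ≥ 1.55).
P(M_{12.26} ≥ 1.55) = 2·P(B_{12.26} ≥ 1.55) = 2(1 − Φ(1.55/√12.26)) ≈ 0.6580

By the reflection principle for Brownian motion, P(M_t ≥ a) = 2 · P(B_t ≥ a) for a ≥ 0. Since B_t ~ N(0, t), P(B_t ≥ 1.55) = 1 − Φ(1.55/√t) = 1 − Φ(1.55/√12.26) = 1 − Φ(0.4427). So
  P(M_{12.26} ≥ 1.55) = 2(1 − Φ(0.4427)) ≈ 0.6580.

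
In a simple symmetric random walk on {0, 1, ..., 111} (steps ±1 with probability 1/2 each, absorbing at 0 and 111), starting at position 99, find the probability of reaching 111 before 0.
P(hit 111 before 0) = 99/111 = 33/37

Let u_k = P(hit 111 before 0 | start at k). Then u_0 = 0, u_111 = 1, and u_k = u_{k-1}/2 + u_{k+1}/2 for 1 ≤ k ≤ 110. This harmonic recurrence is solved by u_k = k/111, giving u_99 = 99/111 = 33/37.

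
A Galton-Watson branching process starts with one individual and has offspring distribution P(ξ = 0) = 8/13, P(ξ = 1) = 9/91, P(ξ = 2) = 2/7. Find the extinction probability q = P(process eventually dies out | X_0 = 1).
q = 1

Mean offspring μ = 0·8/13 + 1·9/91 + 2·2/7 = 61/91 ≤ 1. For μ ≤ 1 with offspring not concentrated at 1, the Galton-Watson process goes extinct almost surely, so q = 1.
(Algebraic check: The pgf is f(s) = 8/13 + 9/91·s + 2/7·s². The extinction probability q is the smallest fixed point of f in [0, 1]. Setting s = f(s):
  2/7·s² + (9/91 − 1)·s + 8/13 = 0
  2/7·s² − (8/13 + 2/7)·s + 8/13 = 0
which factors as (s − 1)·(2/7·s − 8/13) = 0, giving roots s = 1 and s = (8/13)/(2/7) = 28/13. Since 28/13 ≥ 1, the smallest root in [0, 1] is s = 1.)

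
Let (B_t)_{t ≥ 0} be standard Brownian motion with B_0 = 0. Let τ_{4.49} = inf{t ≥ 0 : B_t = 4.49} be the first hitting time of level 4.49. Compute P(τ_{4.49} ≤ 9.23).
P(τ_{4.49} ≤ 9.23) = 2(1 − Φ(4.49/√9.23)) = 2(1 − Φ(1.4779)) ≈ 0.1394

By the reflection principle for standard BM, P(τ_b ≤ t) = 2 · P(B_t ≥ b). Since B_t ~ N(0, t), P(B_t ≥ 4.49) = 1 − Φ(4.49/√t) = 1 − Φ(4.49/√9.23) = 1 − Φ(1.4779) ≈ 0.06972. Doubling: P(τ_{4.49} ≤ 9.23) ≈ 2 · 0.06972 = 0.13944 ≈ 0.1394.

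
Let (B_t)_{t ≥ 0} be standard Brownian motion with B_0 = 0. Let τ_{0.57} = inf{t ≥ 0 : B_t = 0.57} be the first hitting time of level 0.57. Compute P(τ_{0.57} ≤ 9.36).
P(τ_{0.57} ≤ 9.36) = 2(1 − Φ(0.57/√9.36)) = 2(1 − Φ(0.1863)) ≈ 0.8522

By the reflection principle for standard BM, P(τ_b ≤ t) = 2 · P(B_t ≥ b). Since B_t ~ N(0, t), P(B_t ≥ 0.57) = 1 − Φ(0.57/√t) = 1 − Φ(0.57/√9.36) = 1 − Φ(0.1863) ≈ 0.42610. Doubling: P(τ_{0.57} ≤ 9.36) ≈ 2 · 0.42610 = 0.85220 ≈ 0.8522.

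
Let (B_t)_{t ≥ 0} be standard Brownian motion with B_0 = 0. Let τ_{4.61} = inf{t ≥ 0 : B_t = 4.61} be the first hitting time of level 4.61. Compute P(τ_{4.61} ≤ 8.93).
P(τ_{4.61} ≤ 8.93) = 2(1 − Φ(4.61/√8.93)) = 2(1 − Φ(1.5427)) ≈ 0.1229

By the reflection principle for standard BM, P(τ_b ≤ t) = 2 · P(B_t ≥ b). Since B_t ~ N(0, t), P(B_t ≥ 4.61) = 1 − Φ(4.61/√t) = 1 − Φ(4.61/√8.93) = 1 − Φ(1.5427) ≈ 0.06145. Doubling: P(τ_{4.61} ≤ 8.93) ≈ 2 · 0.06145 = 0.12290 ≈ 0.1229.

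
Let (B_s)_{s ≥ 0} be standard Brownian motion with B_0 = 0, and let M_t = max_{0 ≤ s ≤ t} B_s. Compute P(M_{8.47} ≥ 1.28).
P(M_{8.47} ≥ 1.28) = 2·P(B_{8.47} ≥ 1.28) = 2(1 − Φ(1.28/√8.47)) ≈ 0.6601

By the reflection principle for Brownian motion, P(M_t ≥ a) = 2 · P(B_t ≥ a) for a ≥ 0. Since B_t ~ N(0, t), P(B_t ≥ 1.28) = 1 − Φ(1.28/√t) = 1 − Φ(1.28/√8.47) = 1 − Φ(0.4398). So
  P(M_{8.47} ≥ 1.28) = 2(1 − Φ(0.4398)) ≈ 0.6601.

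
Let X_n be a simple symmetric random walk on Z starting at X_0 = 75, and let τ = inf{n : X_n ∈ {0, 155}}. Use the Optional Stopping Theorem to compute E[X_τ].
E[X_τ] = 75

X_n is a martingale and τ is a bounded-mean stopping time (indeed τ is finite a.s. with bounded expectation since the walk is in a bounded region). By the OST, E[X_τ] = E[X_0] = 75. Equivalently: E[X_τ] = 155 · P(hit 155 first) + 0 · P(hit 0 first) = 155 · (75/155) = 75.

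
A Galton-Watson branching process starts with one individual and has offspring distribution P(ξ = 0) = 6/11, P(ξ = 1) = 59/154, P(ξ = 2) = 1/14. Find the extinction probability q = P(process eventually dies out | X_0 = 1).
q = 1

Mean offspring μ = 0·6/11 + 1·59/154 + 2·1/14 = 81/154 ≤ 1. For μ ≤ 1 with offspring not concentrated at 1, the Galton-Watson process goes extinct almost surely, so q = 1.
(Algebraic check: The pgf is f(s) = 6/11 + 59/154·s + 1/14·s². The extinction probability q is the smallest fixed point of f in [0, 1]. Setting s = f(s):
  1/14·s² + (59/154 − 1)·s + 6/11 = 0
  1/14·s² − (6/11 + 1/14)·s + 6/11 = 0
which factors as (s − 1)·(1/14·s − 6/11) = 0, giving roots s = 1 and s = (6/11)/(1/14) = 84/11. Since 84/11 ≥ 1, the smallest root in [0, 1] is s = 1.)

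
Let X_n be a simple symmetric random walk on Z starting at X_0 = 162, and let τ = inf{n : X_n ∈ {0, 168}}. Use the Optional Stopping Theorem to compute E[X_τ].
E[X_τ] = 162

X_n is a martingale and τ is a bounded-mean stopping time (indeed τ is finite a.s. with bounded expectation since the walk is in a bounded region). By the OST, E[X_τ] = E[X_0] = 162. Equivalently: E[X_τ] = 168 · P(hit 168 first) + 0 · P(hit 0 first) = 168 · (162/168) = 162.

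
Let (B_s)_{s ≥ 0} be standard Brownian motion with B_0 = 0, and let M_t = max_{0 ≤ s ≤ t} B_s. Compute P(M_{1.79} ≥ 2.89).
P(M_{1.79} ≥ 2.89) = 2·P(B_{1.79} ≥ 2.89) = 2(1 − Φ(2.89/√1.79)) ≈ 0.0308

By the reflection principle for Brownian motion, P(M_t ≥ a) = 2 · P(B_t ≥ a) for a ≥ 0. Since B_t ~ N(0, t), P(B_t ≥ 2.89) = 1 − Φ(2.89/√t) = 1 − Φ(2.89/√1.79) = 1 − Φ(2.1601). So
  P(M_{1.79} ≥ 2.89) = 2(1 − Φ(2.1601)) ≈ 0.0308.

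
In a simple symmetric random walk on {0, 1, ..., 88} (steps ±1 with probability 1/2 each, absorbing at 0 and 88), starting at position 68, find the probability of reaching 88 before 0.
P(hit 88 before 0) = 68/88 = 17/22

Let u_k = P(hit 88 before 0 | start at k). Then u_0 = 0, u_88 = 1, and u_k = u_{k-1}/2 + u_{k+1}/2 for 1 ≤ k ≤ 87. This harmonic recurrence is solved by u_k = k/88, giving u_68 = 68/88 = 17/22.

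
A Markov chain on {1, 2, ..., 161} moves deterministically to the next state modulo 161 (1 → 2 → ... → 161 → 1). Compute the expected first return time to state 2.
E[T_2 | X_0 = 2] = 161

The chain cycles deterministically, so starting at state 2 it returns in exactly 161 steps. Equivalently, the stationary distribution is uniform π_j = 1/161 for every state j, so by Kac's formula E[T_2] = 1/π_2 = 161.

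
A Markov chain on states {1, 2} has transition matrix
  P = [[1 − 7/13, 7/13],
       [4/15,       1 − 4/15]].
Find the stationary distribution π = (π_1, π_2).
π_1 = 52/157, π_2 = 105/157

Solve πP = π with π_1 + π_2 = 1. From πP = π: π_1 · (1 − 7/13) + π_2 · 4/15 = π_1 ⇒ π_2 · 4/15 = π_1 · 7/13 ⇒ π_2/π_1 = (7/13)/(4/15) = 105/52. Together with π_1 + π_2 = 1:
  π_1 = (4/15)/(7/13 + 4/15) = (4/15)/(157/195) = 52/157,
  π_2 = (7/13)/(7/13 + 4/15) = (7/13)/(157/195) = 105/157.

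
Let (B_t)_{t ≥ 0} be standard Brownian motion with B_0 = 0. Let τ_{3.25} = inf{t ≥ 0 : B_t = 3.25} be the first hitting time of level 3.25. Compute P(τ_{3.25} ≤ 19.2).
P(τ_{3.25} ≤ 19.2) = 2(1 − Φ(3.25/√19.2)) = 2(1 − Φ(0.7417)) ≈ 0.4583

By the reflection principle for standard BM, P(τ_b ≤ t) = 2 · P(B_t ≥ b). Since B_t ~ N(0, t), P(B_t ≥ 3.25) = 1 − Φ(3.25/√t) = 1 − Φ(3.25/√19.2) = 1 − Φ(0.7417) ≈ 0.22913. Doubling: P(τ_{3.25} ≤ 19.2) ≈ 2 · 0.22913 = 0.45826 ≈ 0.4583.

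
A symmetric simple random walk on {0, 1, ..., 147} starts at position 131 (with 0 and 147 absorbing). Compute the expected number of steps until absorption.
E[τ | X_0 = 131] = 2096

Let v_k = E[τ | X_0 = k]. Boundary: v_0 = v_147 = 0. Recurrence: v_k = 1 + (v_{k-1} + v_{k+1})/2 for 1 ≤ k ≤ 146. The particular solution to v_k − (v_{k-1} + v_{k+1})/2 = 1 is v_k = −k^2. Adding homogeneous solution A + B k and matching boundaries gives v_k = k (147 − k). Substituting k = 131: v_131 = 131 · 16 = 2096.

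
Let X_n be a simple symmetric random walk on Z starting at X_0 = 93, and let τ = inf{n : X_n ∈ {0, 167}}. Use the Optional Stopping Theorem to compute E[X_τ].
E[X_τ] = 93

X_n is a martingale and τ is a bounded-mean stopping time (indeed τ is finite a.s. with bounded expectation since the walk is in a bounded region). By the OST, E[X_τ] = E[X_0] = 93. Equivalently: E[X_τ] = 167 · P(hit 167 first) + 0 · P(hit 0 first) = 167 · (93/167) = 93.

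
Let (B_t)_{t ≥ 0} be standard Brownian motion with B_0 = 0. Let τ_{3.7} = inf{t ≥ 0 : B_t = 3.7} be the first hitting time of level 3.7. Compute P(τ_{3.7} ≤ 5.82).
P(τ_{3.7} ≤ 5.82) = 2(1 − Φ(3.7/√5.82)) = 2(1 − Φ(1.5337)) ≈ 0.1251

By the reflection principle for standard BM, P(τ_b ≤ t) = 2 · P(B_t ≥ b). Since B_t ~ N(0, t), P(B_t ≥ 3.7) = 1 − Φ(3.7/√t) = 1 − Φ(3.7/√5.82) = 1 − Φ(1.5337) ≈ 0.06255. Doubling: P(τ_{3.7} ≤ 5.82) ≈ 2 · 0.06255 = 0.12510 ≈ 0.1251.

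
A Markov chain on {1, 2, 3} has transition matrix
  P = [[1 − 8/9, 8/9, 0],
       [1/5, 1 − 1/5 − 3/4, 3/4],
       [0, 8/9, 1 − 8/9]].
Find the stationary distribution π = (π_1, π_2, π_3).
π = (36/331, 160/331, 135/331)

This is a birth-death chain on three states, which satisfies detailed balance: π_1 · P_{12} = π_2 · P_{21} and π_2 · P_{23} = π_3 · P_{32}.
From π_1 · 8/9 = π_2 · 1/5: π_2/π_1 = (8/9)/(1/5) = 40/9.
From π_2 · 3/4 = π_3 · 8/9: π_3/π_2 = (3/4)/(8/9) = 27/32.
Take π_1 proportional to 1; then unnormalized π = (1, 40/9, 15/4). Normalize by dividing by the sum 331/36:
  π = (36/331, 160/331, 135/331).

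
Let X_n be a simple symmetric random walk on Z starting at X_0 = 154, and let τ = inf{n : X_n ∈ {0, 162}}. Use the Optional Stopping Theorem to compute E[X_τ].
E[X_τ] = 154

X_n is a martingale and τ is a bounded-mean stopping time (indeed τ is finite a.s. with bounded expectation since the walk is in a bounded region). By the OST, E[X_τ] = E[X_0] = 154. Equivalently: E[X_τ] = 162 · P(hit 162 first) + 0 · P(hit 0 first) = 162 · (154/162) = 154.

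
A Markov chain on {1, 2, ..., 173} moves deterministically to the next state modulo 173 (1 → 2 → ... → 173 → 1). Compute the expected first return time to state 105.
E[T_105 | X_0 = 105] = 173

The chain cycles deterministically, so starting at state 105 it returns in exactly 173 steps. Equivalently, the stationary distribution is uniform π_j = 1/173 for every state j, so by Kac's formula E[T_105] = 1/π_105 = 173.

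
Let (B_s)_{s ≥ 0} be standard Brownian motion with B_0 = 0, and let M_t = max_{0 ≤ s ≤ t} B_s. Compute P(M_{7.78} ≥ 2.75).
P(M_{7.78} ≥ 2.75) = 2·P(B_{7.78} ≥ 2.75) = 2(1 − Φ(2.75/√7.78)) ≈ 0.3242

By the reflection principle for Brownian motion, P(M_t ≥ a) = 2 · P(B_t ≥ a) for a ≥ 0. Since B_t ~ N(0, t), P(B_t ≥ 2.75) = 1 − Φ(2.75/√t) = 1 − Φ(2.75/√7.78) = 1 − Φ(0.9859). So
  P(M_{7.78} ≥ 2.75) = 2(1 − Φ(0.9859)) ≈ 0.3242.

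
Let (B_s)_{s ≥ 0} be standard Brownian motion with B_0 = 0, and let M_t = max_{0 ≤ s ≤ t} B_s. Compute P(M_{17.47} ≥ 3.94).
P(M_{17.47} ≥ 3.94) = 2·P(B_{17.47} ≥ 3.94) = 2(1 − Φ(3.94/√17.47)) ≈ 0.3459

By the reflection principle for Brownian motion, P(M_t ≥ a) = 2 · P(B_t ≥ a) for a ≥ 0. Since B_t ~ N(0, t), P(B_t ≥ 3.94) = 1 − Φ(3.94/√t) = 1 − Φ(3.94/√17.47) = 1 − Φ(0.9426). So
  P(M_{17.47} ≥ 3.94) = 2(1 − Φ(0.9426)) ≈ 0.3459.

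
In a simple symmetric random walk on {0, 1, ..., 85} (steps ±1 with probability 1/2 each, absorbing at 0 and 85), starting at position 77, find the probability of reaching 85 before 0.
P(hit 85 before 0) = 77/85

Let u_k = P(hit 85 before 0 | start at k). Then u_0 = 0, u_85 = 1, and u_k = u_{k-1}/2 + u_{k+1}/2 for 1 ≤ k ≤ 84. This harmonic recurrence is solved by u_k = k/85, giving u_77 = 77/85.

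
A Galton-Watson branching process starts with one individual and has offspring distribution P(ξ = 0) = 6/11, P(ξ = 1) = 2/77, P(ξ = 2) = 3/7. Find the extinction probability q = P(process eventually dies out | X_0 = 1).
q = 1

Mean offspring μ = 0·6/11 + 1·2/77 + 2·3/7 = 68/77 ≤ 1. For μ ≤ 1 with offspring not concentrated at 1, the Galton-Watson process goes extinct almost surely, so q = 1.
(Algebraic check: The pgf is f(s) = 6/11 + 2/77·s + 3/7·s². The extinction probability q is the smallest fixed point of f in [0, 1]. Setting s = f(s):
  3/7·s² + (2/77 − 1)·s + 6/11 = 0
  3/7·s² − (6/11 + 3/7)·s + 6/11 = 0
which factors as (s − 1)·(3/7·s − 6/11) = 0, giving roots s = 1 and s = (6/11)/(3/7) = 14/11. Since 14/11 ≥ 1, the smallest root in [0, 1] is s = 1.)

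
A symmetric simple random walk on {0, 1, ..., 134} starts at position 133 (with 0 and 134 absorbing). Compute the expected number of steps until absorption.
E[τ | X_0 = 133] = 133

Let v_k = E[τ | X_0 = k]. Boundary: v_0 = v_134 = 0. Recurrence: v_k = 1 + (v_{k-1} + v_{k+1})/2 for 1 ≤ k ≤ 133. The particular solution to v_k − (v_{k-1} + v_{k+1})/2 = 1 is v_k = −k^2. Adding homogeneous solution A + B k and matching boundaries gives v_k = k (134 − k). Substituting k = 133: v_133 = 133 · 1 = 133.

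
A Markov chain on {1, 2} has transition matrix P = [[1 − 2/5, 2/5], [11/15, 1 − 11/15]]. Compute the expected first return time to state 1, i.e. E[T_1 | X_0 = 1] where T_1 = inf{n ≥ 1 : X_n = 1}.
E[T_1 | X_0 = 1] = 1/π_1 = 17/11

For an irreducible recurrent Markov chain with stationary distribution π, E[T_i | X_0 = i] = 1/π_i (Kac's formula). Here π_1 = (11/15)/(2/5 + 11/15) = (11/15)/(17/15) = 11/17, so E[T_1 | X_0 = 1] = 1/π_1 = (2/5 + 11/15)/(11/15) = (17/15)/(11/15) = 17/11.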